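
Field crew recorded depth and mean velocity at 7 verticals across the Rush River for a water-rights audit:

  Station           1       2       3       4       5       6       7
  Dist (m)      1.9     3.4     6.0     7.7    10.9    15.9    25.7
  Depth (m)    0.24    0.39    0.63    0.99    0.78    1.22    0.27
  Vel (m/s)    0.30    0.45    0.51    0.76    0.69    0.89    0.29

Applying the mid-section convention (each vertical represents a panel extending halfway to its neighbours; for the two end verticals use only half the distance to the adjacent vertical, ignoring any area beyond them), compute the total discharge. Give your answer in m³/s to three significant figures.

w_1 = (3.4 − 1.9)/2 = 0.75 m; q_1 = 0.30 × 0.24 × 0.75 = 0.05400 m³/s
w_2 = (6.0 − 1.9)/2 = 2.05 m; q_2 = 0.45 × 0.39 × 2.05 = 0.3598 m³/s
w_3 = (7.7 − 3.4)/2 = 2.15 m; q_3 = 0.51 × 0.63 × 2.15 = 0.6908 m³/s
w_4 = (10.9 − 6.0)/2 = 2.45 m; q_4 = 0.76 × 0.99 × 2.45 = 1.843 m³/s
w_5 = (15.9 − 7.7)/2 = 4.1 m; q_5 = 0.69 × 0.78 × 4.1 = 2.207 m³/s
w_6 = (25.7 − 10.9)/2 = 7.4 m; q_6 = 0.89 × 1.22 × 7.4 = 8.035 m³/s
w_7 = (25.7 − 15.9)/2 = 4.9 m; q_7 = 0.29 × 0.27 × 4.9 = 0.3837 m³/s
Q = Σ qᵢ = 13.57 m³/s

13.6 m³/s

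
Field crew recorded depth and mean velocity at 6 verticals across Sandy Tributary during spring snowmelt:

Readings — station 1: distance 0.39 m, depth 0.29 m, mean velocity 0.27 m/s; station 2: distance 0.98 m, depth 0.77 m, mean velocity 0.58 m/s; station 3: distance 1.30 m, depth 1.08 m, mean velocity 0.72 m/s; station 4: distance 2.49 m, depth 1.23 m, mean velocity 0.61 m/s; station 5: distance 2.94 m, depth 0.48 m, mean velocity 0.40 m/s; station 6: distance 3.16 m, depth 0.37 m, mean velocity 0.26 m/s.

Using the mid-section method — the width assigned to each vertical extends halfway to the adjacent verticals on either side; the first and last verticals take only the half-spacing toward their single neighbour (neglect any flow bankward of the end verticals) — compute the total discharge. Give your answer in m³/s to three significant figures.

w_1 = (0.98 − 0.39)/2 = 0.295 m; q_1 = 0.27 × 0.29 × 0.295 = 0.02310 m³/s
w_2 = (1.30 − 0.39)/2 = 0.455 m; q_2 = 0.58 × 0.77 × 0.455 = 0.2032 m³/s
w_3 = (2.49 − 0.98)/2 = 0.755 m; q_3 = 0.72 × 1.08 × 0.755 = 0.5871 m³/s
w_4 = (2.94 − 1.30)/2 = 0.82 m; q_4 = 0.61 × 1.23 × 0.82 = 0.6152 m³/s
w_5 = (3.16 − 2.49)/2 = 0.335 m; q_5 = 0.40 × 0.48 × 0.335 = 0.06432 m³/s
w_6 = (3.16 − 2.94)/2 = 0.11 m; q_6 = 0.26 × 0.37 × 0.11 = 0.01058 m³/s
Q = Σ qᵢ = 1.504 m³/s

1.50 m³/s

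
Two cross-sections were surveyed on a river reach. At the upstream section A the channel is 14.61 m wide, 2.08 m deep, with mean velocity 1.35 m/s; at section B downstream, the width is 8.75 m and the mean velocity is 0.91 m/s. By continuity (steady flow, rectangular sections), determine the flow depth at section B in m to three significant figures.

Q = A₁V₁ = (14.61×2.08) × 1.35 = 41.02 m³/s
d₂ = Q/(b₂ V₂) = 41.02/(8.75×0.91) = 5.152 m

5.15 m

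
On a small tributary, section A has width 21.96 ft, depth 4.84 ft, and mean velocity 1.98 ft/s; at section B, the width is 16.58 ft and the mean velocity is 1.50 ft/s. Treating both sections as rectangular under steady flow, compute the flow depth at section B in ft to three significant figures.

8.46 ft

Q = A₁V₁ = (21.96×4.84) × 1.98 = 210.4 ft³/s
d₂ = Q/(b₂ V₂) = 210.4/(16.58×1.50) = 8.462 ft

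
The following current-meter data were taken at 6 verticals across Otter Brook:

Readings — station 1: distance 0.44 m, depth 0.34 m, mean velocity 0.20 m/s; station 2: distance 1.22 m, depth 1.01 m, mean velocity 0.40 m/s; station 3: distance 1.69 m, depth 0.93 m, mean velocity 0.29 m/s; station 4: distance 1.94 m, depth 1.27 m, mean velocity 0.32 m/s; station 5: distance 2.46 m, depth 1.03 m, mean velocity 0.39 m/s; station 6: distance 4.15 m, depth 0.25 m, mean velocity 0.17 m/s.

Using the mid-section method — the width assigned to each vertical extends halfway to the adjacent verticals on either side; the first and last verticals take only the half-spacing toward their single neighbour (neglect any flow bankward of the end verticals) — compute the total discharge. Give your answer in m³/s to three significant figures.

1.01 m³/s

w_1 = (1.22 − 0.44)/2 = 0.39 m; q_1 = 0.20 × 0.34 × 0.39 = 0.02652 m³/s
w_2 = (1.69 − 0.44)/2 = 0.625 m; q_2 = 0.40 × 1.01 × 0.625 = 0.2525 m³/s
w_3 = (1.94 − 1.22)/2 = 0.36 m; q_3 = 0.29 × 0.93 × 0.36 = 0.09709 m³/s
w_4 = (2.46 − 1.69)/2 = 0.385 m; q_4 = 0.32 × 1.27 × 0.385 = 0.1565 m³/s
w_5 = (4.15 − 1.94)/2 = 1.105 m; q_5 = 0.39 × 1.03 × 1.105 = 0.4439 m³/s
w_6 = (4.15 − 2.46)/2 = 0.845 m; q_6 = 0.17 × 0.25 × 0.845 = 0.03591 m³/s
Q = Σ qᵢ = 1.012 m³/s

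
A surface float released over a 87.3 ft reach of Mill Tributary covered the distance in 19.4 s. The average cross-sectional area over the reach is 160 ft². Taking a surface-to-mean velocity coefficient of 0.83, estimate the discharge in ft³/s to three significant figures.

598 ft³/s

v_surface = L / t̄ = 87.3 / 19.4 = 4.500 ft/s
v_mean = 0.83 × 4.500 = 3.735 ft/s
Q = A × v_mean = 160 × 3.735 = 597.6 ft³/s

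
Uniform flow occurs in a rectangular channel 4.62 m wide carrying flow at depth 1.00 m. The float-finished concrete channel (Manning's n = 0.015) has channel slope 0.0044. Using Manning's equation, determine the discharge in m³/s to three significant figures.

A = b·y = 4.62 × 1.00 = 4.620 m²
P = b + 2y = 4.62 + 2×1.00 = 6.620 m
R = A/P = 4.620/6.620 = 0.6979 m
Q = (1/n)·A·R^(2/3)·S^(1/2) = (1/0.015) × 4.620 × 0.6979^(2/3) × 0.0044^(1/2) = 16.07 m³/s

16.1 m³/s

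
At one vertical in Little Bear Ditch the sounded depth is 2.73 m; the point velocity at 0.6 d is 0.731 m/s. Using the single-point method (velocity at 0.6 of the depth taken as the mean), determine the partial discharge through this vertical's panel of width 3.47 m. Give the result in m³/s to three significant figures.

6.92 m³/s

v̄ = v₀.₆ = 0.731 m/s
q = v̄ × d × w = 0.7310 × 2.73 × 3.47 = 6.925 m³/s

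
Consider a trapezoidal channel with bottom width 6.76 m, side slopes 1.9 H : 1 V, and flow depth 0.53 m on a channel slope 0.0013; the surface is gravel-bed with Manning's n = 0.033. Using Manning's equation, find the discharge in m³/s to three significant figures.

A = (b + z·y)·y = (6.76 + 1.9×0.53)×0.53 = 4.117 m²
P = b + 2y√(1+z²) = 6.76 + 2×0.53×√(1+1.9²) = 9.036 m
R = A/P = 4.117/9.036 = 0.4556 m
Q = (1/n)·A·R^(2/3)·S^(1/2) = (1/0.033) × 4.117 × 0.4556^(2/3) × 0.0013^(1/2) = 2.663 m³/s

2.66 m³/s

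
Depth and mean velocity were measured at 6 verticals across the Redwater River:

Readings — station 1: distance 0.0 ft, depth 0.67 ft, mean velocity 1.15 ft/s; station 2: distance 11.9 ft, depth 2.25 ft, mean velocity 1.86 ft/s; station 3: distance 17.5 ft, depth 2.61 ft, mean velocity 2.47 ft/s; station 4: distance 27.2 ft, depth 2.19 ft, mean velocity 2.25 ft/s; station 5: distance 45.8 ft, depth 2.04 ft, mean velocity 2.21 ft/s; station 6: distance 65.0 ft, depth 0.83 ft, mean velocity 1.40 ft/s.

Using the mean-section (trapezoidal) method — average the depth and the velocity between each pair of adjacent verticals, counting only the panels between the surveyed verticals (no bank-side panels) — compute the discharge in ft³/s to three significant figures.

Panel 1-2: Δb = 11.9 ft, d̄ = (0.67+2.25)/2 = 1.46, v̄ = (1.15+1.86)/2 = 1.505 → q = 11.9×1.46×1.505 = 26.15 ft³/s
Panel 2-3: Δb = 5.6 ft, d̄ = (2.25+2.61)/2 = 2.43, v̄ = (1.86+2.47)/2 = 2.165 → q = 5.6×2.43×2.165 = 29.46 ft³/s
Panel 3-4: Δb = 9.7 ft, d̄ = (2.61+2.19)/2 = 2.4, v̄ = (2.47+2.25)/2 = 2.36 → q = 9.7×2.4×2.36 = 54.94 ft³/s
Panel 4-5: Δb = 18.6 ft, d̄ = (2.19+2.04)/2 = 2.115, v̄ = (2.25+2.21)/2 = 2.23 → q = 18.6×2.115×2.23 = 87.73 ft³/s
Panel 5-6: Δb = 19.2 ft, d̄ = (2.04+0.83)/2 = 1.435, v̄ = (2.21+1.40)/2 = 1.805 → q = 19.2×1.435×1.805 = 49.73 ft³/s
Q = Σ q = 248.0 ft³/s

248 ft³/s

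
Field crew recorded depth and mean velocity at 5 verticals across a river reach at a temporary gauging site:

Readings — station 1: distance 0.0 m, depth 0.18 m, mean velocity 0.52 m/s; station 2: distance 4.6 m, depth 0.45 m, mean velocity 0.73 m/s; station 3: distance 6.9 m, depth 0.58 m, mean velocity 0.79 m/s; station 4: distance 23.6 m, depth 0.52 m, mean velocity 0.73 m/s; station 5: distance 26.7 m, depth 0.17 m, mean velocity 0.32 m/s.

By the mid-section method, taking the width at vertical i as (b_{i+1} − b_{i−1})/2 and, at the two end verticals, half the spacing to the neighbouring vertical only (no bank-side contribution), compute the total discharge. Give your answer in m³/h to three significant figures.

w_1 = (4.6 − 0.0)/2 = 2.3 m; q_1 = 0.52 × 0.18 × 2.3 = 0.2153 m³/s
w_2 = (6.9 − 0.0)/2 = 3.45 m; q_2 = 0.73 × 0.45 × 3.45 = 1.133 m³/s
w_3 = (23.6 − 4.6)/2 = 9.5 m; q_3 = 0.79 × 0.58 × 9.5 = 4.353 m³/s
w_4 = (26.7 − 6.9)/2 = 9.9 m; q_4 = 0.73 × 0.52 × 9.9 = 3.758 m³/s
w_5 = (26.7 − 23.6)/2 = 1.55 m; q_5 = 0.32 × 0.17 × 1.55 = 0.08432 m³/s
Q = Σ qᵢ = 9.544 m³/s
= 9.544 × 3600 = 34360 m³/h

34400 m³/h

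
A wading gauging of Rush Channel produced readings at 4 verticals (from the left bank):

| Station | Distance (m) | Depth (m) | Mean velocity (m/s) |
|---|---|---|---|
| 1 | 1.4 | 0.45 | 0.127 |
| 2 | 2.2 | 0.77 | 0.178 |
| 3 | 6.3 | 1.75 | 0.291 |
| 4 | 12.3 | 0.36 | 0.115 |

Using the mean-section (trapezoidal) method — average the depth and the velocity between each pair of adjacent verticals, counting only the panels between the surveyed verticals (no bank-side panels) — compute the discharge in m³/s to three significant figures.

2.57 m³/s

Panel 1-2: Δb = 0.8 m, d̄ = (0.45+0.77)/2 = 0.61, v̄ = (0.127+0.178)/2 = 0.1525 → q = 0.8×0.61×0.1525 = 0.07442 m³/s
Panel 2-3: Δb = 4.1 m, d̄ = (0.77+1.75)/2 = 1.26, v̄ = (0.178+0.291)/2 = 0.2345 → q = 4.1×1.26×0.2345 = 1.211 m³/s
Panel 3-4: Δb = 6 m, d̄ = (1.75+0.36)/2 = 1.055, v̄ = (0.291+0.115)/2 = 0.203 → q = 6×1.055×0.203 = 1.285 m³/s
Q = Σ q = 2.571 m³/s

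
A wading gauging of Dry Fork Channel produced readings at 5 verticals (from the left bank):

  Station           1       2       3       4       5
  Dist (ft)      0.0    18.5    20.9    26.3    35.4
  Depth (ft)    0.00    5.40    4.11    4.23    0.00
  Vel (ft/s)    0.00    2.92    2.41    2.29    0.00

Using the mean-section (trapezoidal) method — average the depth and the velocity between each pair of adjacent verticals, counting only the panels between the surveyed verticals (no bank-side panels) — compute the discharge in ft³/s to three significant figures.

178 ft³/s

Panel 1-2: Δb = 18.5 ft, d̄ = (0.00+5.40)/2 = 2.7, v̄ = (0.00+2.92)/2 = 1.46 → q = 18.5×2.7×1.46 = 72.93 ft³/s
Panel 2-3: Δb = 2.4 ft, d̄ = (5.40+4.11)/2 = 4.755, v̄ = (2.92+2.41)/2 = 2.665 → q = 2.4×4.755×2.665 = 30.41 ft³/s
Panel 3-4: Δb = 5.4 ft, d̄ = (4.11+4.23)/2 = 4.17, v̄ = (2.41+2.29)/2 = 2.35 → q = 5.4×4.17×2.35 = 52.92 ft³/s
Panel 4-5: Δb = 9.1 ft, d̄ = (4.23+0.00)/2 = 2.115, v̄ = (2.29+0.00)/2 = 1.145 → q = 9.1×2.115×1.145 = 22.04 ft³/s
Q = Σ q = 178.3 ft³/s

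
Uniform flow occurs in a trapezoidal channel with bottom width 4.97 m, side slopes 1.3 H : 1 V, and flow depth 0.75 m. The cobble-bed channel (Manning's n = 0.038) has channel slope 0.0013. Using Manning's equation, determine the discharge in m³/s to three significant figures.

A = (b + z·y)·y = (4.97 + 1.3×0.75)×0.75 = 4.459 m²
P = b + 2y√(1+z²) = 4.97 + 2×0.75×√(1+1.3²) = 7.430 m
R = A/P = 4.459/7.430 = 0.6001 m
Q = (1/n)·A·R^(2/3)·S^(1/2) = (1/0.038) × 4.459 × 0.6001^(2/3) × 0.0013^(1/2) = 3.010 m³/s

3.01 m³/s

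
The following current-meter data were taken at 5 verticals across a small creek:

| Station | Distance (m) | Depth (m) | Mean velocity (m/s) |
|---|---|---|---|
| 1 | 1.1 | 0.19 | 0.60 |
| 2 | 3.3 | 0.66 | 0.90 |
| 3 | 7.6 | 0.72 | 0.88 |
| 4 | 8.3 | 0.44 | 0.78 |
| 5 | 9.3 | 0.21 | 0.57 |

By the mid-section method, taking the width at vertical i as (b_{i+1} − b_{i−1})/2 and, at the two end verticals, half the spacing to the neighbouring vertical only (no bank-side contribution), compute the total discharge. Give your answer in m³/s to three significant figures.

3.99 m³/s

w_1 = (3.3 − 1.1)/2 = 1.1 m; q_1 = 0.60 × 0.19 × 1.1 = 0.1254 m³/s
w_2 = (7.6 − 1.1)/2 = 3.25 m; q_2 = 0.90 × 0.66 × 3.25 = 1.931 m³/s
w_3 = (8.3 − 3.3)/2 = 2.5 m; q_3 = 0.88 × 0.72 × 2.5 = 1.584 m³/s
w_4 = (9.3 − 7.6)/2 = 0.85 m; q_4 = 0.78 × 0.44 × 0.85 = 0.2917 m³/s
w_5 = (9.3 − 8.3)/2 = 0.5 m; q_5 = 0.57 × 0.21 × 0.5 = 0.05985 m³/s
Q = Σ qᵢ = 3.991 m³/s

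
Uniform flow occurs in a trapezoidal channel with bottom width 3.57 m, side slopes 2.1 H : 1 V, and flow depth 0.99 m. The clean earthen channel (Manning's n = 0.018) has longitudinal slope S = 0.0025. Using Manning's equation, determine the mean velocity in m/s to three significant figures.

2.16 m/s

A = (b + z·y)·y = (3.57 + 2.1×0.99)×0.99 = 5.593 m²
P = b + 2y√(1+z²) = 3.57 + 2×0.99×√(1+2.1²) = 8.175 m
R = A/P = 5.593/8.175 = 0.6841 m
Q = (1/n)·A·R^(2/3)·S^(1/2) = (1/0.018) × 5.593 × 0.6841^(2/3) × 0.0025^(1/2) = 12.06 m³/s
V = Q/A = 12.06/5.593 = 2.157 m/s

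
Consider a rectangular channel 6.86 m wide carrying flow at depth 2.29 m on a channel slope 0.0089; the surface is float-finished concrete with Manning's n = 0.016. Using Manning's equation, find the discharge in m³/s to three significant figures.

114 m³/s

A = b·y = 6.86 × 2.29 = 15.71 m²
P = b + 2y = 6.86 + 2×2.29 = 11.44 m
R = A/P = 15.71/11.44 = 1.373 m
Q = (1/n)·A·R^(2/3)·S^(1/2) = (1/0.016) × 15.71 × 1.373^(2/3) × 0.0089^(1/2) = 114.4 m³/s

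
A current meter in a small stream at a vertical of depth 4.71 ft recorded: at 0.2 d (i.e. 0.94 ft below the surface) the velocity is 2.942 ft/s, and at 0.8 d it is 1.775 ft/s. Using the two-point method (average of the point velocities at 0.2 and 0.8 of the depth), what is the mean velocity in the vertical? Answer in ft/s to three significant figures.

v̄ = (2.942 + 1.775) / 2 = 2.359 ft/s

2.36 ft/s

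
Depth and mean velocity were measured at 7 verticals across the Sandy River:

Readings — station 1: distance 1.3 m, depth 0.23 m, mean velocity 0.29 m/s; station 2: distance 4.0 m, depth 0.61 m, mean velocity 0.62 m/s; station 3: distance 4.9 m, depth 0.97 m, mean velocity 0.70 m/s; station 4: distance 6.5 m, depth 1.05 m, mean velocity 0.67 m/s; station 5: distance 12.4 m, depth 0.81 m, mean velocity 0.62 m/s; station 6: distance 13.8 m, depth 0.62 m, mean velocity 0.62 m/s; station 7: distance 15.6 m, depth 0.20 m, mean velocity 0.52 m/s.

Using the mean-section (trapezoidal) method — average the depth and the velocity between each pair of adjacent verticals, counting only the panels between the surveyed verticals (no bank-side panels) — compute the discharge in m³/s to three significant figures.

Panel 1-2: Δb = 2.7 m, d̄ = (0.23+0.61)/2 = 0.42, v̄ = (0.29+0.62)/2 = 0.455 → q = 2.7×0.42×0.455 = 0.5160 m³/s
Panel 2-3: Δb = 0.9 m, d̄ = (0.61+0.97)/2 = 0.79, v̄ = (0.62+0.70)/2 = 0.66 → q = 0.9×0.79×0.66 = 0.4693 m³/s
Panel 3-4: Δb = 1.6 m, d̄ = (0.97+1.05)/2 = 1.01, v̄ = (0.70+0.67)/2 = 0.685 → q = 1.6×1.01×0.685 = 1.107 m³/s
Panel 4-5: Δb = 5.9 m, d̄ = (1.05+0.81)/2 = 0.93, v̄ = (0.67+0.62)/2 = 0.645 → q = 5.9×0.93×0.645 = 3.539 m³/s
Panel 5-6: Δb = 1.4 m, d̄ = (0.81+0.62)/2 = 0.715, v̄ = (0.62+0.62)/2 = 0.62 → q = 1.4×0.715×0.62 = 0.6206 m³/s
Panel 6-7: Δb = 1.8 m, d̄ = (0.62+0.20)/2 = 0.41, v̄ = (0.62+0.52)/2 = 0.57 → q = 1.8×0.41×0.57 = 0.4207 m³/s
Q = Σ q = 6.673 m³/s

6.67 m³/s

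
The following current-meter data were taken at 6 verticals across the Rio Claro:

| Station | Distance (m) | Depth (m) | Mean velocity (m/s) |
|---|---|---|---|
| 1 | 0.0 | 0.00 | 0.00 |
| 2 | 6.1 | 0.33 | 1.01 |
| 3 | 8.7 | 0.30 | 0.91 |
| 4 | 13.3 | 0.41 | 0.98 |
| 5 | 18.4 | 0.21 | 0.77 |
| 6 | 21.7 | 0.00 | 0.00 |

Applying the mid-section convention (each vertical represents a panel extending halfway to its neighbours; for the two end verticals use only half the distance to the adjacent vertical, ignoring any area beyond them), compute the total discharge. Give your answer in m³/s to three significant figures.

5.06 m³/s

w_2 = (8.7 − 0.0)/2 = 4.35 m; q_2 = 1.01 × 0.33 × 4.35 = 1.450 m³/s
w_3 = (13.3 − 6.1)/2 = 3.6 m; q_3 = 0.91 × 0.30 × 3.6 = 0.9828 m³/s
w_4 = (18.4 − 8.7)/2 = 4.85 m; q_4 = 0.98 × 0.41 × 4.85 = 1.949 m³/s
w_5 = (21.7 − 13.3)/2 = 4.2 m; q_5 = 0.77 × 0.21 × 4.2 = 0.6791 m³/s
Stations 1, 6 contribute zero (depth or velocity is 0).
Q = Σ qᵢ = 5.061 m³/s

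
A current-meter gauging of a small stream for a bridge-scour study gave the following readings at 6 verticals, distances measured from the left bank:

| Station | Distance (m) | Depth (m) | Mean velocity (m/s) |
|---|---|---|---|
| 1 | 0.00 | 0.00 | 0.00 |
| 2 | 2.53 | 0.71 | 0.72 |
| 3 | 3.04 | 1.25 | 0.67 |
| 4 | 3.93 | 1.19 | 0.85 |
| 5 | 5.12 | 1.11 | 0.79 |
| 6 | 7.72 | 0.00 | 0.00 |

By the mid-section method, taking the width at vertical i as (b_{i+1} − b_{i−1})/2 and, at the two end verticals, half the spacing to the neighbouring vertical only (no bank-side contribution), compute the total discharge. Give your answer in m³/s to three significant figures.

4.08 m³/s

w_2 = (3.04 − 0.00)/2 = 1.52 m; q_2 = 0.72 × 0.71 × 1.52 = 0.7770 m³/s
w_3 = (3.93 − 2.53)/2 = 0.7 m; q_3 = 0.67 × 1.25 × 0.7 = 0.5863 m³/s
w_4 = (5.12 − 3.04)/2 = 1.04 m; q_4 = 0.85 × 1.19 × 1.04 = 1.052 m³/s
w_5 = (7.72 − 3.93)/2 = 1.895 m; q_5 = 0.79 × 1.11 × 1.895 = 1.662 m³/s
Stations 1, 6 contribute zero (depth or velocity is 0).
Q = Σ qᵢ = 4.077 m³/s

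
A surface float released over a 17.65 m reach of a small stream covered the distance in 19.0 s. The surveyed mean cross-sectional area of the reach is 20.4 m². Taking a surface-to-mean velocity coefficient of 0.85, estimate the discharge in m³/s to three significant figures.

v_surface = L / t̄ = 17.65 / 19 = 0.9289 m/s
v_mean = 0.85 × 0.9289 = 0.7896 m/s
Q = A × v_mean = 20.4 × 0.7896 = 16.11 m³/s

16.1 m³/s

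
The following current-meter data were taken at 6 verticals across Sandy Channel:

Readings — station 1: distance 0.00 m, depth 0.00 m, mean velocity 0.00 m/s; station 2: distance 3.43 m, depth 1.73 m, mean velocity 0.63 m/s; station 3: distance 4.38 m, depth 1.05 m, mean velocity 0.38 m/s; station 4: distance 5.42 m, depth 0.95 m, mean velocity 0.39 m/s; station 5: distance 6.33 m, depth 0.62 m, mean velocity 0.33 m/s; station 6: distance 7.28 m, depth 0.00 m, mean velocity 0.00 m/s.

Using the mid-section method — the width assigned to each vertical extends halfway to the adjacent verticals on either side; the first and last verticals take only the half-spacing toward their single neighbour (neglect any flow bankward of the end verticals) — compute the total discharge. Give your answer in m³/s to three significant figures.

3.34 m³/s

w_2 = (4.38 − 0.00)/2 = 2.19 m; q_2 = 0.63 × 1.73 × 2.19 = 2.387 m³/s
w_3 = (5.42 − 3.43)/2 = 0.995 m; q_3 = 0.38 × 1.05 × 0.995 = 0.3970 m³/s
w_4 = (6.33 − 4.38)/2 = 0.975 m; q_4 = 0.39 × 0.95 × 0.975 = 0.3612 m³/s
w_5 = (7.28 − 5.42)/2 = 0.93 m; q_5 = 0.33 × 0.62 × 0.93 = 0.1903 m³/s
Stations 1, 6 contribute zero (depth or velocity is 0).
Q = Σ qᵢ = 3.335 m³/s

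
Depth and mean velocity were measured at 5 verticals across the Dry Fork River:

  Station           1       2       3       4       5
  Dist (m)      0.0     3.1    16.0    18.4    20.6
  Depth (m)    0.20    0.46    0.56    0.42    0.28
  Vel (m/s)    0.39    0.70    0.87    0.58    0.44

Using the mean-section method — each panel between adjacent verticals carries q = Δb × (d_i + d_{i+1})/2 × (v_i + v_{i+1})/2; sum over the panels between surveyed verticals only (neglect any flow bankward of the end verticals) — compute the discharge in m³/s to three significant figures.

6.97 m³/s

Panel 1-2: Δb = 3.1 m, d̄ = (0.20+0.46)/2 = 0.33, v̄ = (0.39+0.70)/2 = 0.545 → q = 3.1×0.33×0.545 = 0.5575 m³/s
Panel 2-3: Δb = 12.9 m, d̄ = (0.46+0.56)/2 = 0.51, v̄ = (0.70+0.87)/2 = 0.785 → q = 12.9×0.51×0.785 = 5.165 m³/s
Panel 3-4: Δb = 2.4 m, d̄ = (0.56+0.42)/2 = 0.49, v̄ = (0.87+0.58)/2 = 0.725 → q = 2.4×0.49×0.725 = 0.8526 m³/s
Panel 4-5: Δb = 2.2 m, d̄ = (0.42+0.28)/2 = 0.35, v̄ = (0.58+0.44)/2 = 0.51 → q = 2.2×0.35×0.51 = 0.3927 m³/s
Q = Σ q = 6.967 m³/s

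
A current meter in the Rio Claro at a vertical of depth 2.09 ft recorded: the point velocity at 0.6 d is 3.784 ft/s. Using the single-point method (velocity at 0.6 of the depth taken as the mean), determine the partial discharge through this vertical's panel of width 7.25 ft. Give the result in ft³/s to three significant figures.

v̄ = v₀.₆ = 3.784 ft/s
q = v̄ × d × w = 3.784 × 2.09 × 7.25 = 57.34 ft³/s

57.3 ft³/s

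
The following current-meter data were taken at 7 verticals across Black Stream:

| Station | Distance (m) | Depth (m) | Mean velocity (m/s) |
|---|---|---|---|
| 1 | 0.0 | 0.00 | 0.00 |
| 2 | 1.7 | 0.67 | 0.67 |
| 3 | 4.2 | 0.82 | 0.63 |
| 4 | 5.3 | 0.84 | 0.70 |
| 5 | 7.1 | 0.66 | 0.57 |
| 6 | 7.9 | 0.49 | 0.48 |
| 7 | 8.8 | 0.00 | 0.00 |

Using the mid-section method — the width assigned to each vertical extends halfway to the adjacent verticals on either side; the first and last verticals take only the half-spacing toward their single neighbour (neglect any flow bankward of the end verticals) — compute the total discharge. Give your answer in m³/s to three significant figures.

w_2 = (4.2 − 0.0)/2 = 2.1 m; q_2 = 0.67 × 0.67 × 2.1 = 0.9427 m³/s
w_3 = (5.3 − 1.7)/2 = 1.8 m; q_3 = 0.63 × 0.82 × 1.8 = 0.9299 m³/s
w_4 = (7.1 − 4.2)/2 = 1.45 m; q_4 = 0.70 × 0.84 × 1.45 = 0.8526 m³/s
w_5 = (7.9 − 5.3)/2 = 1.3 m; q_5 = 0.57 × 0.66 × 1.3 = 0.4891 m³/s
w_6 = (8.8 − 7.1)/2 = 0.85 m; q_6 = 0.48 × 0.49 × 0.85 = 0.1999 m³/s
Stations 1, 7 contribute zero (depth or velocity is 0).
Q = Σ qᵢ = 3.414 m³/s

3.41 m³/s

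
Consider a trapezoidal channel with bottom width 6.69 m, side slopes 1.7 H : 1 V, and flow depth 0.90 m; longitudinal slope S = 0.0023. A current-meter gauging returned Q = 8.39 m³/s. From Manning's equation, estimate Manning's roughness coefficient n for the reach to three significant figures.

A = (b + z·y)·y = (6.69 + 1.7×0.90)×0.90 = 7.398 m²
P = b + 2y√(1+z²) = 6.69 + 2×0.90×√(1+1.7²) = 10.24 m
R = A/P = 7.398/10.24 = 0.7225 m
n = (1/Q)·A·R^(2/3)·S^(1/2) = (1/8.39) × 7.398 × 0.8051 × 0.04796 = 0.03405

0.0340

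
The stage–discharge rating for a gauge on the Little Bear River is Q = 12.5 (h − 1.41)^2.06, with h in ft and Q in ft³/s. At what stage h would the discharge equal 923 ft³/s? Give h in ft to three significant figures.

h − h₀ = (Q/C)^(1/b) = (923/12.5)^(1/2.06) = 8.071 ft
h = 1.41 + 8.071 = 9.481 ft

9.48 ft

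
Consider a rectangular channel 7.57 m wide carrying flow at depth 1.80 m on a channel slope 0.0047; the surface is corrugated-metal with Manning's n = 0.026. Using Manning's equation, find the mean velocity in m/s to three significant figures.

3.01 m/s

A = b·y = 7.57 × 1.80 = 13.63 m²
P = b + 2y = 7.57 + 2×1.80 = 11.17 m
R = A/P = 13.63/11.17 = 1.220 m
Q = (1/n)·A·R^(2/3)·S^(1/2) = (1/0.026) × 13.63 × 1.220^(2/3) × 0.0047^(1/2) = 41.02 m³/s
V = Q/A = 41.02/13.63 = 3.010 m/s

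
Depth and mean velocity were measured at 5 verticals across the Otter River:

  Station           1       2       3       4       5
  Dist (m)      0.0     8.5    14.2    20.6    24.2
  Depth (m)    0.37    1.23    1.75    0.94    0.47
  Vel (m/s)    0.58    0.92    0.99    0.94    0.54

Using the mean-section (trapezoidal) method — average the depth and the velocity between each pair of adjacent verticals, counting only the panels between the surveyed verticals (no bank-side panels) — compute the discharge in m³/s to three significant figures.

23.4 m³/s

Panel 1-2: Δb = 8.5 m, d̄ = (0.37+1.23)/2 = 0.8, v̄ = (0.58+0.92)/2 = 0.75 → q = 8.5×0.8×0.75 = 5.100 m³/s
Panel 2-3: Δb = 5.7 m, d̄ = (1.23+1.75)/2 = 1.49, v̄ = (0.92+0.99)/2 = 0.955 → q = 5.7×1.49×0.955 = 8.111 m³/s
Panel 3-4: Δb = 6.4 m, d̄ = (1.75+0.94)/2 = 1.345, v̄ = (0.99+0.94)/2 = 0.965 → q = 6.4×1.345×0.965 = 8.307 m³/s
Panel 4-5: Δb = 3.6 m, d̄ = (0.94+0.47)/2 = 0.705, v̄ = (0.94+0.54)/2 = 0.74 → q = 3.6×0.705×0.74 = 1.878 m³/s
Q = Σ q = 23.40 m³/s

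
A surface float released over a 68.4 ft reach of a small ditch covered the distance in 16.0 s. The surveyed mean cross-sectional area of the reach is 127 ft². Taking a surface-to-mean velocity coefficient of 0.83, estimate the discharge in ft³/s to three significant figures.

v_surface = L / t̄ = 68.4 / 16 = 4.275 ft/s
v_mean = 0.83 × 4.275 = 3.548 ft/s
Q = A × v_mean = 127 × 3.548 = 450.6 ft³/s

451 ft³/s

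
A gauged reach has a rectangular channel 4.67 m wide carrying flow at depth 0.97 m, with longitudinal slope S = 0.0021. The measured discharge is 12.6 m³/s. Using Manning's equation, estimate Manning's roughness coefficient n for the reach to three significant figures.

0.0128

A = b·y = 4.67 × 0.97 = 4.530 m²
P = b + 2y = 4.67 + 2×0.97 = 6.610 m
R = A/P = 4.530/6.610 = 0.6853 m
n = (1/Q)·A·R^(2/3)·S^(1/2) = (1/12.6) × 4.530 × 0.7773 × 0.04583 = 0.01281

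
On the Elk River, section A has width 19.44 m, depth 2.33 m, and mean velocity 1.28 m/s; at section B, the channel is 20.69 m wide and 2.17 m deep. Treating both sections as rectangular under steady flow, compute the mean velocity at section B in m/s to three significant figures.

Q = A₁V₁ = (19.44×2.33) × 1.28 = 57.98 m³/s
A₂ = 20.69 × 2.17 = 44.90 m²
V₂ = Q/A₂ = 57.98/44.90 = 1.291 m/s

1.29 m/s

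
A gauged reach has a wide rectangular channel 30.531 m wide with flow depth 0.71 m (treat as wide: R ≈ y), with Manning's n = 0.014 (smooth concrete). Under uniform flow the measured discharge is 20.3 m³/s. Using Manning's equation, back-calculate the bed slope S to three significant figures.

A = b·y = 30.531 × 0.71 = 21.68 m²
Wide channel: R ≈ y = 0.71 m
S = (Q·n / (1·A·R^(2/3)))² = (20.3×0.014 / (1×21.68×0.7959))² = 0.0002714

0.000271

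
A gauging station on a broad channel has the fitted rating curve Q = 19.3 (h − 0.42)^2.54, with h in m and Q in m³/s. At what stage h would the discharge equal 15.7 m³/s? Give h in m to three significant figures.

1.34 m

h − h₀ = (Q/C)^(1/b) = (15.7/19.3)^(1/2.54) = 0.9219 m
h = 0.42 + 0.9219 = 1.342 m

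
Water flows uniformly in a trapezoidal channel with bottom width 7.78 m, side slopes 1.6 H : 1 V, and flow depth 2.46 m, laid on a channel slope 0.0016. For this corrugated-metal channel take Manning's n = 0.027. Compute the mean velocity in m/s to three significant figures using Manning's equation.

2.10 m/s

A = (b + z·y)·y = (7.78 + 1.6×2.46)×2.46 = 28.82 m²
P = b + 2y√(1+z²) = 7.78 + 2×2.46×√(1+1.6²) = 17.06 m
R = A/P = 28.82/17.06 = 1.689 m
Q = (1/n)·A·R^(2/3)·S^(1/2) = (1/0.027) × 28.82 × 1.689^(2/3) × 0.0016^(1/2) = 60.56 m³/s
V = Q/A = 60.56/28.82 = 2.101 m/s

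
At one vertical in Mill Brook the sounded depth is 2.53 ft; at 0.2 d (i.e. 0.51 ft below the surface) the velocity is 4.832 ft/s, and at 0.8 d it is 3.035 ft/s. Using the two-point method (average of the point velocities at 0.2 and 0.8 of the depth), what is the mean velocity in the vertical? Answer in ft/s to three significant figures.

3.93 ft/s

v̄ = (4.832 + 3.035) / 2 = 3.934 ft/s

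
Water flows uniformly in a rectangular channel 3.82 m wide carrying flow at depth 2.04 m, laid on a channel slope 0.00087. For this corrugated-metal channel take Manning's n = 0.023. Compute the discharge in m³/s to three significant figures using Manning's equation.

9.90 m³/s

A = b·y = 3.82 × 2.04 = 7.793 m²
P = b + 2y = 3.82 + 2×2.04 = 7.900 m
R = A/P = 7.793/7.900 = 0.9864 m
Q = (1/n)·A·R^(2/3)·S^(1/2) = (1/0.023) × 7.793 × 0.9864^(2/3) × 0.00087^(1/2) = 9.903 m³/s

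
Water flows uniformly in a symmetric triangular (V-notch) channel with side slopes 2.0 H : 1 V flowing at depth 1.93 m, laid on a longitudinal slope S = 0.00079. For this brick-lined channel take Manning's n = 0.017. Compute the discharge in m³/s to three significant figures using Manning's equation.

A = z·y² = 2.0×1.93² = 7.450 m²
P = 2y√(1+z²) = 2×1.93×√(1+2.0²) = 8.631 m
R = A/P = 7.450/8.631 = 0.8631 m
Q = (1/n)·A·R^(2/3)·S^(1/2) = (1/0.017) × 7.450 × 0.8631^(2/3) × 0.00079^(1/2) = 11.17 m³/s

11.2 m³/s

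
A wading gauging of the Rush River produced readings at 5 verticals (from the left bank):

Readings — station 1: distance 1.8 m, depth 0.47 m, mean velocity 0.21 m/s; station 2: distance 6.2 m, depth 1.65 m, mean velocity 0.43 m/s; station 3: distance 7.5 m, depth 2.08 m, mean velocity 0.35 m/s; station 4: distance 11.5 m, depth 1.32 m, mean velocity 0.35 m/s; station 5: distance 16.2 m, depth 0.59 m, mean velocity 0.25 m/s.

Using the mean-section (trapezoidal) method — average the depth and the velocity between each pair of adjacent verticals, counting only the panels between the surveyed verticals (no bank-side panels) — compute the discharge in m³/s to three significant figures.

Panel 1-2: Δb = 4.4 m, d̄ = (0.47+1.65)/2 = 1.06, v̄ = (0.21+0.43)/2 = 0.32 → q = 4.4×1.06×0.32 = 1.492 m³/s
Panel 2-3: Δb = 1.3 m, d̄ = (1.65+2.08)/2 = 1.865, v̄ = (0.43+0.35)/2 = 0.39 → q = 1.3×1.865×0.39 = 0.9456 m³/s
Panel 3-4: Δb = 4 m, d̄ = (2.08+1.32)/2 = 1.7, v̄ = (0.35+0.35)/2 = 0.35 → q = 4×1.7×0.35 = 2.380 m³/s
Panel 4-5: Δb = 4.7 m, d̄ = (1.32+0.59)/2 = 0.955, v̄ = (0.35+0.25)/2 = 0.3 → q = 4.7×0.955×0.3 = 1.347 m³/s
Q = Σ q = 6.165 m³/s

6.16 m³/s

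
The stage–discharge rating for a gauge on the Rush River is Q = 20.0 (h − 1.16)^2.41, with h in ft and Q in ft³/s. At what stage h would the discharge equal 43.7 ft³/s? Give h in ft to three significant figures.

h − h₀ = (Q/C)^(1/b) = (43.7/20.0)^(1/2.41) = 1.383 ft
h = 1.16 + 1.383 = 2.543 ft

2.54 ft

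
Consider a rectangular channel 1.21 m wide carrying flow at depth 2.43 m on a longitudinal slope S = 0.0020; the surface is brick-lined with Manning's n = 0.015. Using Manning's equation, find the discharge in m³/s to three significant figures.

A = b·y = 1.21 × 2.43 = 2.940 m²
P = b + 2y = 1.21 + 2×2.43 = 6.070 m
R = A/P = 2.940/6.070 = 0.4844 m
Q = (1/n)·A·R^(2/3)·S^(1/2) = (1/0.015) × 2.940 × 0.4844^(2/3) × 0.0020^(1/2) = 5.407 m³/s

5.41 m³/s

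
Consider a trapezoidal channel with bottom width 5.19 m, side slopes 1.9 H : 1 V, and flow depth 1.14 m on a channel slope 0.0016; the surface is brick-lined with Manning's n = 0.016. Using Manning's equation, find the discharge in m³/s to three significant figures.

A = (b + z·y)·y = (5.19 + 1.9×1.14)×1.14 = 8.386 m²
P = b + 2y√(1+z²) = 5.19 + 2×1.14×√(1+1.9²) = 10.09 m
R = A/P = 8.386/10.09 = 0.8315 m
Q = (1/n)·A·R^(2/3)·S^(1/2) = (1/0.016) × 8.386 × 0.8315^(2/3) × 0.0016^(1/2) = 18.54 m³/s

18.5 m³/s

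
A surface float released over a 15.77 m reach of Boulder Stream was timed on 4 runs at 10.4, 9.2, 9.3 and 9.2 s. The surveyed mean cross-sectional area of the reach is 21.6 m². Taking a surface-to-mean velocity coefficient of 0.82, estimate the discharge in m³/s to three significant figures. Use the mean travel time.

t̄ = (10.4 + 9.2 + 9.3 + 9.2) / 4 = 9.525 s
v_surface = L / t̄ = 15.77 / 9.525 = 1.656 m/s
v_mean = 0.82 × 1.656 = 1.358 m/s
Q = A × v_mean = 21.6 × 1.358 = 29.32 m³/s

29.3 m³/s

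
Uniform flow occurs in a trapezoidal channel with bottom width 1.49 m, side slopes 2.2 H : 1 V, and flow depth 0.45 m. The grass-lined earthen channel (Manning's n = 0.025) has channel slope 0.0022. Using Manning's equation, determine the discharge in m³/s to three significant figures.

A = (b + z·y)·y = (1.49 + 2.2×0.45)×0.45 = 1.116 m²
P = b + 2y√(1+z²) = 1.49 + 2×0.45×√(1+2.2²) = 3.665 m
R = A/P = 1.116/3.665 = 0.3045 m
Q = (1/n)·A·R^(2/3)·S^(1/2) = (1/0.025) × 1.116 × 0.3045^(2/3) × 0.0022^(1/2) = 0.9477 m³/s

0.948 m³/s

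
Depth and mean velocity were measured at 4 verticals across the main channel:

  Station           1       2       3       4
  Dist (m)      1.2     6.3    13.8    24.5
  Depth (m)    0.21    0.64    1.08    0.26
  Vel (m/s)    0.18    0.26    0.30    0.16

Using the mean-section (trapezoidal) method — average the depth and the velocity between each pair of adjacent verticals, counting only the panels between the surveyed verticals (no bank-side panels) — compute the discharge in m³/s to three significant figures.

3.93 m³/s

Panel 1-2: Δb = 5.1 m, d̄ = (0.21+0.64)/2 = 0.425, v̄ = (0.18+0.26)/2 = 0.22 → q = 5.1×0.425×0.22 = 0.4769 m³/s
Panel 2-3: Δb = 7.5 m, d̄ = (0.64+1.08)/2 = 0.86, v̄ = (0.26+0.30)/2 = 0.28 → q = 7.5×0.86×0.28 = 1.806 m³/s
Panel 3-4: Δb = 10.7 m, d̄ = (1.08+0.26)/2 = 0.67, v̄ = (0.30+0.16)/2 = 0.23 → q = 10.7×0.67×0.23 = 1.649 m³/s
Q = Σ q = 3.932 m³/s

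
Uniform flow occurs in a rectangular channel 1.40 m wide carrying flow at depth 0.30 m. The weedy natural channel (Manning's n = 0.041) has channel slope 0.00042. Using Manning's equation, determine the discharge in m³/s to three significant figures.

A = b·y = 1.40 × 0.30 = 0.4200 m²
P = b + 2y = 1.40 + 2×0.30 = 2.000 m
R = A/P = 0.4200/2.000 = 0.2100 m
Q = (1/n)·A·R^(2/3)·S^(1/2) = (1/0.041) × 0.4200 × 0.2100^(2/3) × 0.00042^(1/2) = 0.07417 m³/s

0.0742 m³/s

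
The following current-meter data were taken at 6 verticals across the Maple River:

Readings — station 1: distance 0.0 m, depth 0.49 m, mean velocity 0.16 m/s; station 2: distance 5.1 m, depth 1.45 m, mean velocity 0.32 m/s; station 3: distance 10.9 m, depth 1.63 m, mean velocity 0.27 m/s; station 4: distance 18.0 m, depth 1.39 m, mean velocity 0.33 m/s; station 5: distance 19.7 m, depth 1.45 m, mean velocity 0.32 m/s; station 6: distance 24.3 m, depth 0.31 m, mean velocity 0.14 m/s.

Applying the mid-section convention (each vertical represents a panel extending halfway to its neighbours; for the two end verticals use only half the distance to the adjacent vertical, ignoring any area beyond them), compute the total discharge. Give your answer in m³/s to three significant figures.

9.15 m³/s

w_1 = (5.1 − 0.0)/2 = 2.55 m; q_1 = 0.16 × 0.49 × 2.55 = 0.1999 m³/s
w_2 = (10.9 − 0.0)/2 = 5.45 m; q_2 = 0.32 × 1.45 × 5.45 = 2.529 m³/s
w_3 = (18.0 − 5.1)/2 = 6.45 m; q_3 = 0.27 × 1.63 × 6.45 = 2.839 m³/s
w_4 = (19.7 − 10.9)/2 = 4.4 m; q_4 = 0.33 × 1.39 × 4.4 = 2.018 m³/s
w_5 = (24.3 − 18.0)/2 = 3.15 m; q_5 = 0.32 × 1.45 × 3.15 = 1.462 m³/s
w_6 = (24.3 − 19.7)/2 = 2.3 m; q_6 = 0.14 × 0.31 × 2.3 = 0.09982 m³/s
Q = Σ qᵢ = 9.147 m³/s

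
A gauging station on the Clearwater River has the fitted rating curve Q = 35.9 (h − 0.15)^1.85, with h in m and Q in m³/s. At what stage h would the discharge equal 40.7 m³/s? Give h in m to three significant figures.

h − h₀ = (Q/C)^(1/b) = (40.7/35.9)^(1/1.85) = 1.070 m
h = 0.15 + 1.070 = 1.220 m

1.22 m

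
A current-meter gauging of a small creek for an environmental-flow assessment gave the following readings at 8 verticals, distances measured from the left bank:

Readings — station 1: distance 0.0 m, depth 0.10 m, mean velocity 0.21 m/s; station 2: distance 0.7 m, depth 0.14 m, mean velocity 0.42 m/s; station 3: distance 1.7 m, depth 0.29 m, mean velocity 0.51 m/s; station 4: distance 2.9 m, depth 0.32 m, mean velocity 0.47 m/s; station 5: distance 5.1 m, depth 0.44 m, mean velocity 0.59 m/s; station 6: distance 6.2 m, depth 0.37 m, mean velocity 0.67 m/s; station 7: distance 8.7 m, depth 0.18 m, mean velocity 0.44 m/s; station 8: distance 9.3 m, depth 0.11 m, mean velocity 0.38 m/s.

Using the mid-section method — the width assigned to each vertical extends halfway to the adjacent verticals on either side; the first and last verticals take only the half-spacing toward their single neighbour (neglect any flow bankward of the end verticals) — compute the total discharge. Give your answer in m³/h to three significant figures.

5350 m³/h

w_1 = (0.7 − 0.0)/2 = 0.35 m; q_1 = 0.21 × 0.10 × 0.35 = 0.007350 m³/s
w_2 = (1.7 − 0.0)/2 = 0.85 m; q_2 = 0.42 × 0.14 × 0.85 = 0.04998 m³/s
w_3 = (2.9 − 0.7)/2 = 1.1 m; q_3 = 0.51 × 0.29 × 1.1 = 0.1627 m³/s
w_4 = (5.1 − 1.7)/2 = 1.7 m; q_4 = 0.47 × 0.32 × 1.7 = 0.2557 m³/s
w_5 = (6.2 − 2.9)/2 = 1.65 m; q_5 = 0.59 × 0.44 × 1.65 = 0.4283 m³/s
w_6 = (8.7 − 5.1)/2 = 1.8 m; q_6 = 0.67 × 0.37 × 1.8 = 0.4462 m³/s
w_7 = (9.3 − 6.2)/2 = 1.55 m; q_7 = 0.44 × 0.18 × 1.55 = 0.1228 m³/s
w_8 = (9.3 − 8.7)/2 = 0.3 m; q_8 = 0.38 × 0.11 × 0.3 = 0.01254 m³/s
Q = Σ qᵢ = 1.486 m³/s
= 1.486 × 3600 = 5348 m³/h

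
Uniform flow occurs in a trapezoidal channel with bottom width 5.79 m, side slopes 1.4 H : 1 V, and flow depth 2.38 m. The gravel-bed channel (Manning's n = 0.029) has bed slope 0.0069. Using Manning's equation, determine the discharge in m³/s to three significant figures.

A = (b + z·y)·y = (5.79 + 1.4×2.38)×2.38 = 21.71 m²
P = b + 2y√(1+z²) = 5.79 + 2×2.38×√(1+1.4²) = 13.98 m
R = A/P = 21.71/13.98 = 1.553 m
Q = (1/n)·A·R^(2/3)·S^(1/2) = (1/0.029) × 21.71 × 1.553^(2/3) × 0.0069^(1/2) = 83.40 m³/s

83.4 m³/s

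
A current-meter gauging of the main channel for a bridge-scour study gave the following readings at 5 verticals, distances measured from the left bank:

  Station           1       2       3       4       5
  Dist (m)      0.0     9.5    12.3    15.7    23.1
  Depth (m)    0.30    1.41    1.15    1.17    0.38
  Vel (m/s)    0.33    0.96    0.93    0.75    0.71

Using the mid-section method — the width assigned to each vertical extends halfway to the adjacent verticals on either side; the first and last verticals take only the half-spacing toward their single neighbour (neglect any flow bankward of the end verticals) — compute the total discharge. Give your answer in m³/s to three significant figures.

17.8 m³/s

w_1 = (9.5 − 0.0)/2 = 4.75 m; q_1 = 0.33 × 0.30 × 4.75 = 0.4703 m³/s
w_2 = (12.3 − 0.0)/2 = 6.15 m; q_2 = 0.96 × 1.41 × 6.15 = 8.325 m³/s
w_3 = (15.7 − 9.5)/2 = 3.1 m; q_3 = 0.93 × 1.15 × 3.1 = 3.315 m³/s
w_4 = (23.1 − 12.3)/2 = 5.4 m; q_4 = 0.75 × 1.17 × 5.4 = 4.739 m³/s
w_5 = (23.1 − 15.7)/2 = 3.7 m; q_5 = 0.71 × 0.38 × 3.7 = 0.9983 m³/s
Q = Σ qᵢ = 17.85 m³/s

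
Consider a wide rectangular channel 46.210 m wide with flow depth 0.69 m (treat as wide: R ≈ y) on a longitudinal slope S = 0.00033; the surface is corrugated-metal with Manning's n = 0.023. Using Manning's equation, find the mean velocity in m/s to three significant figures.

A = b·y = 46.210 × 0.69 = 31.88 m²
Wide channel: R ≈ y = 0.69 m
Q = (1/n)·A·R^(2/3)·S^(1/2) = (1/0.023) × 31.88 × 0.6900^(2/3) × 0.00033^(1/2) = 19.66 m³/s
V = Q/A = 19.66/31.88 = 0.6167 m/s

0.617 m/s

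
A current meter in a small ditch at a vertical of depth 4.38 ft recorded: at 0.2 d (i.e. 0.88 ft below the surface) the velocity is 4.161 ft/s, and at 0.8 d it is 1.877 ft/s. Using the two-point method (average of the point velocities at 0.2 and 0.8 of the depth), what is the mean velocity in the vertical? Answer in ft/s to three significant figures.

v̄ = (4.161 + 1.877) / 2 = 3.019 ft/s

3.02 ft/s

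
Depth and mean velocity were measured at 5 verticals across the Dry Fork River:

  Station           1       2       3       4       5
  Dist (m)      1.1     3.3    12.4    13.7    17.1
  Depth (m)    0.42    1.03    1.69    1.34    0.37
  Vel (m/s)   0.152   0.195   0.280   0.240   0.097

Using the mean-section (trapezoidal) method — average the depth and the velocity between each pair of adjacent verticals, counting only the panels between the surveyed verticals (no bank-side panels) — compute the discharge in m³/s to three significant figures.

Panel 1-2: Δb = 2.2 m, d̄ = (0.42+1.03)/2 = 0.725, v̄ = (0.152+0.195)/2 = 0.1735 → q = 2.2×0.725×0.1735 = 0.2767 m³/s
Panel 2-3: Δb = 9.1 m, d̄ = (1.03+1.69)/2 = 1.36, v̄ = (0.195+0.280)/2 = 0.2375 → q = 9.1×1.36×0.2375 = 2.939 m³/s
Panel 3-4: Δb = 1.3 m, d̄ = (1.69+1.34)/2 = 1.515, v̄ = (0.280+0.240)/2 = 0.26 → q = 1.3×1.515×0.26 = 0.5121 m³/s
Panel 4-5: Δb = 3.4 m, d̄ = (1.34+0.37)/2 = 0.855, v̄ = (0.240+0.097)/2 = 0.1685 → q = 3.4×0.855×0.1685 = 0.4898 m³/s
Q = Σ q = 4.218 m³/s

4.22 m³/s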